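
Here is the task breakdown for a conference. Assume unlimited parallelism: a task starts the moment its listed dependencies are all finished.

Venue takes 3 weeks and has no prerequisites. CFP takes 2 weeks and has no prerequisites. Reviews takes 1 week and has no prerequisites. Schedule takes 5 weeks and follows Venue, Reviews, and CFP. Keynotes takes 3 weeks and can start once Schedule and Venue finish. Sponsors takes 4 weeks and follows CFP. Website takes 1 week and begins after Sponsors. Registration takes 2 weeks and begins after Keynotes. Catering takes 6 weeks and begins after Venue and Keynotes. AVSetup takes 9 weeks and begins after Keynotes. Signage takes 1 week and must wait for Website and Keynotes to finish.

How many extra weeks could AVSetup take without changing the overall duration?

0

Critical path: Venue→Schedule→Keynotes→AVSetup = 3+5+3+9 = 20, so the finish is 20 weeks.
AVSetup finishes as early as 20 and must finish by 20.
Slack of AVSetup = 11 − 11 = 0 weeks.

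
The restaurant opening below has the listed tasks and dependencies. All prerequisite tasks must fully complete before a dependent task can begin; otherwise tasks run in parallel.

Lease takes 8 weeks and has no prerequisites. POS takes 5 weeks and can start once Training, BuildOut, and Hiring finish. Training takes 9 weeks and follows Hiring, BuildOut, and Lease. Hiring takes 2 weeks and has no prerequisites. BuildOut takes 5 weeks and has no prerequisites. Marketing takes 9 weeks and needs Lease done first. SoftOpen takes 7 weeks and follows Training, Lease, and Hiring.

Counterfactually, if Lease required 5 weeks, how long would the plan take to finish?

21

Critical path before the change: Lease→Training→SoftOpen = 8+9+7 = 24 giving 24 weeks.
Since Lease is critical, the -3 change carries straight to that chain (now 21 weeks).
That remains the longest chain; total 21 weeks.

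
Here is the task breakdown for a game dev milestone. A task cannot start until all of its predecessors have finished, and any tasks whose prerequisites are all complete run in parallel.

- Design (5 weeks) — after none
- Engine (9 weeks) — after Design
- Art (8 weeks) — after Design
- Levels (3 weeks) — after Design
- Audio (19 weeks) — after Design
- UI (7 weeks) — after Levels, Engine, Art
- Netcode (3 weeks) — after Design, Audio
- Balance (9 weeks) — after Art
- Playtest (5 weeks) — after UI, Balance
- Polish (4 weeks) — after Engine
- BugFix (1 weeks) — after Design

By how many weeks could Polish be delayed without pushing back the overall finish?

The longest chain is Design→Art→Balance→Playtest = 5+8+9+5 = 27; overall finish 27 weeks.
The longest chain containing Polish totals 18 weeks.
Slack of Polish = 23 − 14 = 9 weeks.

9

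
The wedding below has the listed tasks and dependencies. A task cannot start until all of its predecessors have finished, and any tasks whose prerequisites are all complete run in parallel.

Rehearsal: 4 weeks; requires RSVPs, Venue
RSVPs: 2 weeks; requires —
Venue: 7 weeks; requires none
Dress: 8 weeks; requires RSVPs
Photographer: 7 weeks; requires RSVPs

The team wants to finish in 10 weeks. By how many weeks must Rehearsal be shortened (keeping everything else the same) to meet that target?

1

Current finish: 11 weeks; target: 10.
Rehearsal is on every critical path, so each week cut from Rehearsal cuts the finish by one (this holds down to a finish of 10).
Need 11 − 10 = 1 week off Rehearsal → Rehearsal becomes 3 weeks, finish becomes 10.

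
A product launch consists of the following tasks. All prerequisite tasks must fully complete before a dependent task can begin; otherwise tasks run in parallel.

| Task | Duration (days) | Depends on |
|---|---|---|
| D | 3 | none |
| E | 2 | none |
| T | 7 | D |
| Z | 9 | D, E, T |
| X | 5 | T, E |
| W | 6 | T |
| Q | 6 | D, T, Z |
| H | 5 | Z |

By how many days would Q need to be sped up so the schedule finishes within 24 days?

1

Current finish: 25 days; target: 24.
Q is on every critical path, so each day cut from Q cuts the finish by one (this holds down to a finish of 24).
Need 25 − 24 = 1 day off Q → Q becomes 5 days, finish becomes 24.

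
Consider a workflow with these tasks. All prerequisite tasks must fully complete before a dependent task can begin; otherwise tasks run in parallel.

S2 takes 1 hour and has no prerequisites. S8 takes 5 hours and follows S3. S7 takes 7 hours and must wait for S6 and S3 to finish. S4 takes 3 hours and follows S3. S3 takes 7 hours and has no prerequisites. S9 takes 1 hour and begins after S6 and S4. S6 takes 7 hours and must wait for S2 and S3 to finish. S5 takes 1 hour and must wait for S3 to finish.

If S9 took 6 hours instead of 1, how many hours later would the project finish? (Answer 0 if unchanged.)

0

Critical path before the change: S3→S6→S7 = 7+7+7 = 21 giving 21 hours.
The longest path through S9 is only 15 hours, so S9 has float 6.
That remains the longest chain; total 21 hours.
Change in finish: 21 − 21 = +0 hours.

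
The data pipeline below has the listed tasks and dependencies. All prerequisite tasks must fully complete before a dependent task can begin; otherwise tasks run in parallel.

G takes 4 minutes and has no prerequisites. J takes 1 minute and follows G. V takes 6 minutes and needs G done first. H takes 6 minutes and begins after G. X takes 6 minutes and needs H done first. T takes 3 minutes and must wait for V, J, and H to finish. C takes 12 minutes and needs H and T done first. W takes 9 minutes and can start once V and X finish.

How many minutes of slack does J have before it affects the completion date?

The longest chain is G→V→T→C = 4+6+3+12 = 25; overall finish 25 minutes.
The longest chain containing J totals 20 minutes.
Slack of J = 9 − 4 = 5 minutes.

5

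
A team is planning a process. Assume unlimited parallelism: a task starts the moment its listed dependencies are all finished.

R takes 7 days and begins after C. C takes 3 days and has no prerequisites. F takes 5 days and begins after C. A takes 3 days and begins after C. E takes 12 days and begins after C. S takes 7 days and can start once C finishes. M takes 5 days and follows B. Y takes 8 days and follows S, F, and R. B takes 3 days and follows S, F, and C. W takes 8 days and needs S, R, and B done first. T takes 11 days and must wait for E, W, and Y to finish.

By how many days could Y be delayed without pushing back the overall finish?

The longest chain is C→S→B→W→T = 3+7+3+8+11 = 32; overall finish 32 days.
Longest path through Y: 29 days (earliest finish 18, latest finish 21).
So Y can slip 21 − 18 = 3 days.

3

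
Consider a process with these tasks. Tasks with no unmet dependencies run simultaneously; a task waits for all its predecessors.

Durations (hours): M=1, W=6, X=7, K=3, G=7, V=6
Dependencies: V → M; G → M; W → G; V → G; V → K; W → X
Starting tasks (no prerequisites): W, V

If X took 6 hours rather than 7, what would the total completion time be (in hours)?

Critical path before the change: W→G→M = 6+7+1 = 14 giving 14 hours.
X has 1 hour of float (longest path through it is 13).
That remains the longest chain; total 14 hours.

14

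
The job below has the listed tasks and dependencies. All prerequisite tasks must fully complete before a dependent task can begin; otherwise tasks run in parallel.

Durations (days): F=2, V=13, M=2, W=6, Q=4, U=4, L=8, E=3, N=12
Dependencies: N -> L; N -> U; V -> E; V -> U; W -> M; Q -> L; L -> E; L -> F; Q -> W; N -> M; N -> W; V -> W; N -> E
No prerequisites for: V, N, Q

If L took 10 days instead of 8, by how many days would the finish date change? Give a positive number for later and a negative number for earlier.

2

Baseline: N→L→E = 12+8+3 = 23 → 23 days.
L is on the critical path; changing it to 10 makes that path 25 days.
That remains the longest chain; total 25 days.
Change in finish: 25 − 23 = +2 days.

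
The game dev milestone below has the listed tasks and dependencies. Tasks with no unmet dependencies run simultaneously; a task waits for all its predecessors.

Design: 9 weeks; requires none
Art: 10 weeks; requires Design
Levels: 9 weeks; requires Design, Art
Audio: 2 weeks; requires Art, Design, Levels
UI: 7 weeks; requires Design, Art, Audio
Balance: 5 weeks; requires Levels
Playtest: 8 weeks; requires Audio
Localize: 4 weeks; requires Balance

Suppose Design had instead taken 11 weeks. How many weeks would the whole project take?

Actual critical path: Design→Art→Levels→Audio→Playtest = 9+10+9+2+8 = 38 ⇒ 38 weeks.
Design is on the critical path; changing it to 11 makes that path 40 weeks.
That remains the longest chain; total 40 weeks.

40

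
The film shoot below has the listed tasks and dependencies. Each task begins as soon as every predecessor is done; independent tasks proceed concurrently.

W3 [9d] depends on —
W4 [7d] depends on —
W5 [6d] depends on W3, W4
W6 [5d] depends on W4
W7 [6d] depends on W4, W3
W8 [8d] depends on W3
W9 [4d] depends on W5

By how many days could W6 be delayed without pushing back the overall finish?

W3→W5→W9 = 9+6+4 = 19 sets the makespan at 19 days.
Longest path through W6: 12 days (earliest finish 12, latest finish 19).
Float = 19 − 12 = 7.

7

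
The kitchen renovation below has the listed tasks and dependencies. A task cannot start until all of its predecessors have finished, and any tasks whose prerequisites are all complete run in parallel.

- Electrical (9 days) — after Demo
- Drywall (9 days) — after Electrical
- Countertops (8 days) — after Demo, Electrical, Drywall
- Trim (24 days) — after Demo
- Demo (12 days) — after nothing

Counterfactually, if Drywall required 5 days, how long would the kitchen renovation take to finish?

Critical path before the change: Demo→Electrical→Drywall→Countertops = 12+9+9+8 = 38 giving 38 days.
Drywall is on the critical path; changing it to 5 makes that path 34 days.
New critical path: Demo→Trim = 12+24 = 36 ⇒ 36 days.

36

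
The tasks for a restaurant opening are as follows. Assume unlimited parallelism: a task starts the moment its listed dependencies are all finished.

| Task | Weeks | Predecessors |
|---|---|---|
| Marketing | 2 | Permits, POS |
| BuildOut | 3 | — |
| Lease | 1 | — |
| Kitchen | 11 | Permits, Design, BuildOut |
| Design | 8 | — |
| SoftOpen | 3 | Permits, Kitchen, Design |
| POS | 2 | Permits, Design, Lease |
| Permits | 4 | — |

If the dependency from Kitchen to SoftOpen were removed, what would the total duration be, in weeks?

Original critical path: Design→Kitchen→SoftOpen = 8+11+3 = 22 ⇒ 22 weeks.
Without Kitchen→SoftOpen, SoftOpen's earliest start moves from 19 to 8.
After: Design→Kitchen = 8+11 = 19 → 19 weeks.

19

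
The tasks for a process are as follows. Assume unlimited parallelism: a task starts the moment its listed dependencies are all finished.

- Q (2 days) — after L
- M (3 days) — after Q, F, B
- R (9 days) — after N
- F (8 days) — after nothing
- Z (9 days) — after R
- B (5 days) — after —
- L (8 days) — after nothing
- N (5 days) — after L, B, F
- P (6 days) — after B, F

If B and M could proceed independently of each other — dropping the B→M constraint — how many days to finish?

31

Original critical path: L→N→R→Z = 8+5+9+9 = 31 ⇒ 31 days.
Dropping B→M doesn't change M's earliest start (10); another predecessor still binds.
After: L→N→R→Z = 8+5+9+9 = 31 → 31 days.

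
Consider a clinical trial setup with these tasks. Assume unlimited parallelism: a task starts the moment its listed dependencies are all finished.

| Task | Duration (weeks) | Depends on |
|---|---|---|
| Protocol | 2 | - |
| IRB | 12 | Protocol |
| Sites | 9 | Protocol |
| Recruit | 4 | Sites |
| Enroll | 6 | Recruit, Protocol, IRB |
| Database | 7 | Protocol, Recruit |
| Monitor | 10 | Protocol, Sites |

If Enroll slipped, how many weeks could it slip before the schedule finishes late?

1

The longest chain is Protocol→Sites→Recruit→Database = 2+9+4+7 = 22; overall finish 22 weeks.
The longest chain containing Enroll totals 21 weeks.
Slack of Enroll = 16 − 15 = 1 week.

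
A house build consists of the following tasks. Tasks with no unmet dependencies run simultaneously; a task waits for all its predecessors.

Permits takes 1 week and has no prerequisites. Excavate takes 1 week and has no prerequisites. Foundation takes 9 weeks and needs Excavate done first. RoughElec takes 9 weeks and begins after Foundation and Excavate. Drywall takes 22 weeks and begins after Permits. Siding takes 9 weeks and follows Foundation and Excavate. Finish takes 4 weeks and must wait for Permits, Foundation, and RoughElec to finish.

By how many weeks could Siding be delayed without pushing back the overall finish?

4

Critical path: Permits→Drywall = 1+22 = 23, so the finish is 23 weeks.
Siding finishes as early as 19 and must finish by 23.
Float = 23 − 19 = 4.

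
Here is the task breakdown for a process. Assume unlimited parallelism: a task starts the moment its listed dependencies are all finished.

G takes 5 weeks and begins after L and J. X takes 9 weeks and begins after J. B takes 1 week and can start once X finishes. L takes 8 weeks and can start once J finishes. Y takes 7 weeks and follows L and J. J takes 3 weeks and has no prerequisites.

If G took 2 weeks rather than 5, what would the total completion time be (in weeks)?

As given, the longest chain is J→L→Y = 3+8+7 = 18, so the finish is 18 weeks.
G has 2 weeks of float (longest path through it is 16).
The critical path is still J→L→Y; finish is now 18 weeks.

18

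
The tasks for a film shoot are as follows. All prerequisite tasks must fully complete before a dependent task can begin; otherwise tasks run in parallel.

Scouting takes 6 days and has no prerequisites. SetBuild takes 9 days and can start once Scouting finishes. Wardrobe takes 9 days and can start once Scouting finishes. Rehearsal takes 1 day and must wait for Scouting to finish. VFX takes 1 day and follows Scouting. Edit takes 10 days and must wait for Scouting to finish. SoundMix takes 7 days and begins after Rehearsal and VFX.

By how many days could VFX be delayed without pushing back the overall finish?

Scouting→Edit = 6+10 = 16 sets the makespan at 16 days.
Longest path through VFX: 14 days (earliest finish 7, latest finish 9).
Float = 16 − 14 = 2.

2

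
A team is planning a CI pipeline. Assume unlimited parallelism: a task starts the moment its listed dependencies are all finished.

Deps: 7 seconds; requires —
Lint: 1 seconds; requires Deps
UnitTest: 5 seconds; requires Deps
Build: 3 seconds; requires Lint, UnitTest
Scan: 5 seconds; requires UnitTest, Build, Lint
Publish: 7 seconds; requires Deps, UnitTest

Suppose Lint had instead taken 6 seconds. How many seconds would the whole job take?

21

The binding path is Deps→UnitTest→Build→Scan = 7+5+3+5 = 20; finish at 20 seconds.
The longest path through Lint is only 16 seconds, so Lint has float 4.
The binding chain switches to Deps→Lint→Build→Scan = 7+6+3+5 = 21; finish 21 seconds.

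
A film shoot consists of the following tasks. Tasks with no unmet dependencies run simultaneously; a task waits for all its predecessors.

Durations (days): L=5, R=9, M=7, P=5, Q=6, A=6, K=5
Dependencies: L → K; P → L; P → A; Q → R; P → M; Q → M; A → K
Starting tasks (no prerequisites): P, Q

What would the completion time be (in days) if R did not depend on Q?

16

With the dependency in place, P→A→K = 5+6+5 = 16 sets the finish at 16 days.
Without Q→R, R's earliest start moves from 6 to 0.
New critical path: P→A→K = 5+6+5 = 16 ⇒ 16 days.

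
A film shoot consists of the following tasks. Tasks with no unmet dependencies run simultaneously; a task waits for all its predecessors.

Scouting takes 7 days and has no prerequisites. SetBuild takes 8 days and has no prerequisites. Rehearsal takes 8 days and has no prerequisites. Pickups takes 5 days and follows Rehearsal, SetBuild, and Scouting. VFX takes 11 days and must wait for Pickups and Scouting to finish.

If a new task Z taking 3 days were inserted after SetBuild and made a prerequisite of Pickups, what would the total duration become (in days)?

Originally the project takes 24 days.
With Z inserted, Pickups now waits for max(Rehearsal, SetBuild, Scouting, Z).
New critical path: SetBuild→Z→Pickups→VFX = 8+3+5+11 = 27 ⇒ 27 days.

27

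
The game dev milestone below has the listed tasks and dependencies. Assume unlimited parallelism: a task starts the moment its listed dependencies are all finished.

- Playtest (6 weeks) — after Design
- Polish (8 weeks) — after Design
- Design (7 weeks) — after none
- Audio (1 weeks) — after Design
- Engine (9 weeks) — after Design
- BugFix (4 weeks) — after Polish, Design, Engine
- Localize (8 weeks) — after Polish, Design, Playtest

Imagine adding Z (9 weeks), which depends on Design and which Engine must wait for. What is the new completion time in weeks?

Originally the plan takes 23 weeks.
With Z inserted, Engine now waits for max(Design, Z).
New critical path: Design→Z→Engine→BugFix = 7+9+9+4 = 29 ⇒ 29 weeks.

29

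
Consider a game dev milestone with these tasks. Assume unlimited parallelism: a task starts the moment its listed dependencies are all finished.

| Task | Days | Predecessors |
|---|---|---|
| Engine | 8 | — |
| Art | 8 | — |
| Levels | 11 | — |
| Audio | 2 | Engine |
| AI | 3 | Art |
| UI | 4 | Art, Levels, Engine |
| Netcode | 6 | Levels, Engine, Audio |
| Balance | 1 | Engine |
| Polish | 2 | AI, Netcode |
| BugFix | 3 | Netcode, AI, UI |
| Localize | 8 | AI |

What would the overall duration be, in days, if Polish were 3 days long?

20

Critical path before the change: Levels→Netcode→BugFix = 11+6+3 = 20 giving 20 days.
Polish is off the critical path — its longest chain is 19 days, giving 1 of slack.
Now Levels→Netcode→Polish = 11+6+3 = 20 is longest, so the finish becomes 20 days.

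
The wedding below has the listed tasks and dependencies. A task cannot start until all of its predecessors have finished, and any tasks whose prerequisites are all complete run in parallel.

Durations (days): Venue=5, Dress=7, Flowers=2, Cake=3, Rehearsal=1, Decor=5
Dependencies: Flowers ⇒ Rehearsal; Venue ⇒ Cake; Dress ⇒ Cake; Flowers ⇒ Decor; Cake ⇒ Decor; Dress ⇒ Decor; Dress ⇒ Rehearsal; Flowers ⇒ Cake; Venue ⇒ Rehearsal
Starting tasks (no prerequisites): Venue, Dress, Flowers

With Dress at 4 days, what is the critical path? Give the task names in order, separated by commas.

The binding path is Dress→Cake→Decor = 7+3+5 = 15; finish at 15 days.
Since Dress is critical, the -3 change carries straight to that chain (now 12 days).
The binding chain switches to Venue→Cake→Decor = 5+3+5 = 13; finish 13 days.

Venue, Cake, Decor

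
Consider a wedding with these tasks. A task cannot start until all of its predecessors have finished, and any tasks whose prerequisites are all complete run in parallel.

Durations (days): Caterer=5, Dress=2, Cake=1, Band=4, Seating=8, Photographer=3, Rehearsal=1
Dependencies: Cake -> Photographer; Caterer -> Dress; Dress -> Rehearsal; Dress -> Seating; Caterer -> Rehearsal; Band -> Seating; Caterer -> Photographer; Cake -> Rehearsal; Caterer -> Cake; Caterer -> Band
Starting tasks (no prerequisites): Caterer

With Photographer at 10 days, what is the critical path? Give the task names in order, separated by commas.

Caterer, Band, Seating

Critical path before the change: Caterer→Band→Seating = 5+4+8 = 17 giving 17 days.
Photographer has 8 days of float (longest path through it is 9).
No other chain overtakes it, so the finish is 17 days.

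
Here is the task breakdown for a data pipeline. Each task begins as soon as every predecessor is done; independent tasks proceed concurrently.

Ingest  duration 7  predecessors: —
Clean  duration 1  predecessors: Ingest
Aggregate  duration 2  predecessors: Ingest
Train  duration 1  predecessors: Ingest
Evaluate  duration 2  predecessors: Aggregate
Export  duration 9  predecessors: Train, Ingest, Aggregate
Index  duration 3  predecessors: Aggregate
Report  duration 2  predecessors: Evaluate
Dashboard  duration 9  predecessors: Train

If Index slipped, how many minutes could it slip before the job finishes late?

Critical path: Ingest→Aggregate→Export = 7+2+9 = 18, so the finish is 18 minutes.
The longest chain containing Index totals 12 minutes.
Float = 18 − 12 = 6.

6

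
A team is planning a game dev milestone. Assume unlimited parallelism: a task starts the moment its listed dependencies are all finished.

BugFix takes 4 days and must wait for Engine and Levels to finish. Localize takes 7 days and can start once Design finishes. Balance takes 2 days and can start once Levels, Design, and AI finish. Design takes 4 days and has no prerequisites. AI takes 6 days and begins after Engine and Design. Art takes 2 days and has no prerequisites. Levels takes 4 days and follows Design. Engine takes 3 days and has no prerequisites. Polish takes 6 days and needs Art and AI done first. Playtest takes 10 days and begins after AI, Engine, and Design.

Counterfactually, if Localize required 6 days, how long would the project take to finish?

The binding path is Design→AI→Playtest = 4+6+10 = 20; finish at 20 days.
Localize is off the critical path — its longest chain is 11 days, giving 9 of slack.
That remains the longest chain; total 20 days.

20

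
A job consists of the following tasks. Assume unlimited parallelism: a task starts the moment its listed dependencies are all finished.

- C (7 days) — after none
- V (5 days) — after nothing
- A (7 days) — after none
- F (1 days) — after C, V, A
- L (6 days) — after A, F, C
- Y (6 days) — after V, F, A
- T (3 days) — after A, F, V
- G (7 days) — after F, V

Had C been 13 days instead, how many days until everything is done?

The binding path is C→F→G = 7+1+7 = 15; finish at 15 days.
C is on the critical path; changing it to 13 makes that path 21 days.
The critical path is still C→F→G; finish is now 21 days.

21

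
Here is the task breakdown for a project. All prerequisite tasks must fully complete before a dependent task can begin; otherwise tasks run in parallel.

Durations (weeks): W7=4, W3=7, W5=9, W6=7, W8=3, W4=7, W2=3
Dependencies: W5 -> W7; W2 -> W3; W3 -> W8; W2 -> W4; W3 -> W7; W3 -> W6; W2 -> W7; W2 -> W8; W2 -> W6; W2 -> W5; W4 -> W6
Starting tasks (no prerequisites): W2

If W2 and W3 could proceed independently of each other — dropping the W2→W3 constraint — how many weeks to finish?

17

Before: longest chain W2→W3→W6 = 3+7+7 = 17, finish 17.
Without W2→W3, W3's earliest start moves from 3 to 0.
The longest chain is now W2→W4→W6 = 3+7+7 = 17, so the project takes 17 weeks.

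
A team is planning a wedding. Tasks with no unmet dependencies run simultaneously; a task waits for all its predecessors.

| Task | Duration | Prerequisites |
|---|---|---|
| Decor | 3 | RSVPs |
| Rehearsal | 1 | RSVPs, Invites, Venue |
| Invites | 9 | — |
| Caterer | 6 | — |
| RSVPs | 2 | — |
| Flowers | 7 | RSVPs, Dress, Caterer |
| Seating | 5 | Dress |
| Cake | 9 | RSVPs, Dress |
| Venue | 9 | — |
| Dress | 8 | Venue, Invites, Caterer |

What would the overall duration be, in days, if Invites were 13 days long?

30

As given, the longest chain is Invites→Dress→Cake = 9+8+9 = 26, so the finish is 26 days.
Since Invites is critical, the +4 change carries straight to that chain (now 30 days).
That remains the longest chain; total 30 days.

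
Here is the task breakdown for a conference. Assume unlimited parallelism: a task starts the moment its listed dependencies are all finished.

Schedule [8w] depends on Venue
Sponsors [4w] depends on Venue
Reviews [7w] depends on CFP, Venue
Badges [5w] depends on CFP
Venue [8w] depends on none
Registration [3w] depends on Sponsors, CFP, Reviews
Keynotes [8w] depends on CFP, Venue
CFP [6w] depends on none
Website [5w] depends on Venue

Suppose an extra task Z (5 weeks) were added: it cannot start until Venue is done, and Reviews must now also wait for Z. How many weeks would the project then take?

Originally the project takes 18 weeks.
With Z inserted, Reviews now waits for max(CFP, Venue, Z).
New critical path: Venue→Z→Reviews→Registration = 8+5+7+3 = 23 ⇒ 23 weeks.

23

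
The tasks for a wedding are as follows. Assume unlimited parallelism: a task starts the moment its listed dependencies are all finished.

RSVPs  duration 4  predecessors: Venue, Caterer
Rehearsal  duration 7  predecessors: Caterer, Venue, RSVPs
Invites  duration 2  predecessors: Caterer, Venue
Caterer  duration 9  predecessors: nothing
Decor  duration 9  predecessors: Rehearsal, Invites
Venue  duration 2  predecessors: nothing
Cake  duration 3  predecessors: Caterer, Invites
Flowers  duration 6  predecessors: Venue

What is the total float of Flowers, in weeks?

21

The longest chain is Caterer→RSVPs→Rehearsal→Decor = 9+4+7+9 = 29; overall finish 29 weeks.
The longest chain containing Flowers totals 8 weeks.
Slack of Flowers = 23 − 2 = 21 weeks.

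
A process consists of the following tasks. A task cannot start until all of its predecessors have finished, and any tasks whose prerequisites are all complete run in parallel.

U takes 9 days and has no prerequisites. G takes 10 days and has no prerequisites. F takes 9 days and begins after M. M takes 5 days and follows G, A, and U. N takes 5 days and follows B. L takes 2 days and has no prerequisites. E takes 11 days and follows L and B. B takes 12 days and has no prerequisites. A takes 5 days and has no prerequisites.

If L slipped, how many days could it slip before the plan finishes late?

The longest chain is G→M→F = 10+5+9 = 24; overall finish 24 days.
Longest path through L: 13 days (earliest finish 2, latest finish 13).
Float = 24 − 13 = 11.

11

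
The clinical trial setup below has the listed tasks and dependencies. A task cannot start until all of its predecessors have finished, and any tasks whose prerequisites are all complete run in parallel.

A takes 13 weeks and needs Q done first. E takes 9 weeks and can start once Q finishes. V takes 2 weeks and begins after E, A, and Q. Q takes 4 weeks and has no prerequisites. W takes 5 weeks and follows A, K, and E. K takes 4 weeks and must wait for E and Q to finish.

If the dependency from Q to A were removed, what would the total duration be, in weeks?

22

Original critical path: Q→E→K→W = 4+9+4+5 = 22 ⇒ 22 weeks.
Without Q→A, A's earliest start moves from 4 to 0.
The longest chain is now Q→E→K→W = 4+9+4+5 = 22, so the clinical trial setup takes 22 weeks.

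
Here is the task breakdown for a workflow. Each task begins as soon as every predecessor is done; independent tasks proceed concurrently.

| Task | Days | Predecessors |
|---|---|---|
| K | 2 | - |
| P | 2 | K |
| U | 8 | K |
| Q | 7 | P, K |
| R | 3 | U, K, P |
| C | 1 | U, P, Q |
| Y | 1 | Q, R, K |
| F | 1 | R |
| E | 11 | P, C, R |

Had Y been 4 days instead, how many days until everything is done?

Baseline: K→U→R→E = 2+8+3+11 = 24 → 24 days.
Y is off the critical path — its longest chain is 14 days, giving 10 of slack.
No other chain overtakes it, so the finish is 24 days.

24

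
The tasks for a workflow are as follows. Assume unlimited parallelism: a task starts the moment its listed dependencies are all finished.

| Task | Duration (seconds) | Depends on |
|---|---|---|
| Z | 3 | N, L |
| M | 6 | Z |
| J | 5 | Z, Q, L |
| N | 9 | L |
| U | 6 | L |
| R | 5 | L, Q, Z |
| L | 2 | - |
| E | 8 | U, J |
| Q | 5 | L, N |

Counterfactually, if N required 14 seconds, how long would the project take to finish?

34

Actual critical path: L→N→Q→J→E = 2+9+5+5+8 = 29 ⇒ 29 seconds.
Since N is critical, the +5 change carries straight to that chain (now 34 seconds).
That remains the longest chain; total 34 seconds.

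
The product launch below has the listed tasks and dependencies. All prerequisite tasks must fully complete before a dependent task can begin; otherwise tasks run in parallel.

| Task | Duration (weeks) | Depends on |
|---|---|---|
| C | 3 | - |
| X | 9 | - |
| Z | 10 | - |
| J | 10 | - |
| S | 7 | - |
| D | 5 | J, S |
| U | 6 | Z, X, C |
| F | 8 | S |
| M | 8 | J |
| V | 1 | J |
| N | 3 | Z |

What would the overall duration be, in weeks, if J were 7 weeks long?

The binding path is J→M = 10+8 = 18; finish at 18 weeks.
J lies on that path, so at 7 weeks the path becomes 15 weeks.
New critical path: Z→U = 10+6 = 16 ⇒ 16 weeks.

16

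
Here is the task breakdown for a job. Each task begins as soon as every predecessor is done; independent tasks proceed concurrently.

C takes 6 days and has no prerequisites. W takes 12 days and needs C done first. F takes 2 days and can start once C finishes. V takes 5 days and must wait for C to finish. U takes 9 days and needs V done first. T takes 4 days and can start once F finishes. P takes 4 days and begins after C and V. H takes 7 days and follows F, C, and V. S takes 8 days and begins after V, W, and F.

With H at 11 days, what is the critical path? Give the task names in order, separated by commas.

Actual critical path: C→W→S = 6+12+8 = 26 ⇒ 26 days.
The longest path through H is only 18 days, so H has float 8.
That remains the longest chain; total 26 days.

C, W, S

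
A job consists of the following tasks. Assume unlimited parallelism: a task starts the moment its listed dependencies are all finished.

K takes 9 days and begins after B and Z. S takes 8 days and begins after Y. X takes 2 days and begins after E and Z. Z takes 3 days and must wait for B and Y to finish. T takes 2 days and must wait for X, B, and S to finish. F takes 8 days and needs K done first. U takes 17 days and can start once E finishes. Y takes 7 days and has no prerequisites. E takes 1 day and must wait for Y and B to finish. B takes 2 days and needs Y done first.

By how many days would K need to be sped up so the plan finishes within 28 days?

1

Current finish: 29 days; target: 28.
K is on every critical path, so each day cut from K cuts the finish by one (this holds down to a finish of 27).
Need 29 − 28 = 1 day off K → K becomes 8 days, finish becomes 28.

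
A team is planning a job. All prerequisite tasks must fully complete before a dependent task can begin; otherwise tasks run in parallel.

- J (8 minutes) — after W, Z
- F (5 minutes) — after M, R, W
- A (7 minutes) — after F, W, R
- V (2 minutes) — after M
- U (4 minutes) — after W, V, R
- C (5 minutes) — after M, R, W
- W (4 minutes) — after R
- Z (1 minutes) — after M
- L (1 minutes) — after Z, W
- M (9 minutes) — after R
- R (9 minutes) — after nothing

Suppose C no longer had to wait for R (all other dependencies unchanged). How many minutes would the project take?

With the dependency in place, R→M→F→A = 9+9+5+7 = 30 sets the finish at 30 minutes.
Dropping R→C doesn't change C's earliest start (18); another predecessor still binds.
After: R→M→F→A = 9+9+5+7 = 30 → 30 minutes.

30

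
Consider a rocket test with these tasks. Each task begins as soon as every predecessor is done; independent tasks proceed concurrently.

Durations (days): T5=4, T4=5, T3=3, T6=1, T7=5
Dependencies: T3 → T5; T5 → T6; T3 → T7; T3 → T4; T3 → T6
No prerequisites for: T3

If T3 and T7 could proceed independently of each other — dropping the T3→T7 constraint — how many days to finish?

8

Before: longest chain T3→T4 = 3+5 = 8, finish 8.
Without T3→T7, T7's earliest start moves from 3 to 0.
After: T3→T4 = 3+5 = 8 → 8 days.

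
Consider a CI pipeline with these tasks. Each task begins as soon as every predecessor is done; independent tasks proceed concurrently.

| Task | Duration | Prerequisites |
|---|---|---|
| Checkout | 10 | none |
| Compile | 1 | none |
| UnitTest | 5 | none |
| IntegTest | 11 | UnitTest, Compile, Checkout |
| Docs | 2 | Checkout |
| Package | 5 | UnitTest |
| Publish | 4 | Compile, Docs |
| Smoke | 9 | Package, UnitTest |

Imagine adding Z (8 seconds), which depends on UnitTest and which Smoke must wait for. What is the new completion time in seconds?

22

Originally the schedule takes 21 seconds.
With Z inserted, Smoke now waits for max(Package, UnitTest, Z).
New critical path: UnitTest→Z→Smoke = 5+8+9 = 22 ⇒ 22 seconds.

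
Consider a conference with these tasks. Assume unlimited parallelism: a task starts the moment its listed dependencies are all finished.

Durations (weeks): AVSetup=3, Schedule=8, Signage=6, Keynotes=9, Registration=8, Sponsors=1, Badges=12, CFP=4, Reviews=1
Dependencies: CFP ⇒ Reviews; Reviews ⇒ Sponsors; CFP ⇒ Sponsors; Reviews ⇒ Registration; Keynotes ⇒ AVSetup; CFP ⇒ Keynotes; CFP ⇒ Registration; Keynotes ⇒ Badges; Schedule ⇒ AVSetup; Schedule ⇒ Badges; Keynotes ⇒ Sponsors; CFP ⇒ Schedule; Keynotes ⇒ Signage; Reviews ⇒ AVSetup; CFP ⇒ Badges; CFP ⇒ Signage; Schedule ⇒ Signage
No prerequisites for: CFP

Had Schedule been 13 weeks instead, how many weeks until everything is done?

29

Baseline: CFP→Keynotes→Badges = 4+9+12 = 25 → 25 weeks.
Schedule has 1 week of float (longest path through it is 24).
The binding chain switches to CFP→Schedule→Badges = 4+13+12 = 29; finish 29 weeks.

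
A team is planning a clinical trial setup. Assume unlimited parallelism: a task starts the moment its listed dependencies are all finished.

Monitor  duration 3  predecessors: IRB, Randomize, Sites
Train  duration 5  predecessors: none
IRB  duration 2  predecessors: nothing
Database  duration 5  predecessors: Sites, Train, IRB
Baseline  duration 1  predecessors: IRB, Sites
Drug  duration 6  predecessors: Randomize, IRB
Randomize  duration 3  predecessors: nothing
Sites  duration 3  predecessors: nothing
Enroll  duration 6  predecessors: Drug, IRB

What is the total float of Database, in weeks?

Randomize→Drug→Enroll = 3+6+6 = 15 sets the makespan at 15 weeks.
Longest path through Database: 10 weeks (earliest finish 10, latest finish 15).
Float = 15 − 10 = 5.

5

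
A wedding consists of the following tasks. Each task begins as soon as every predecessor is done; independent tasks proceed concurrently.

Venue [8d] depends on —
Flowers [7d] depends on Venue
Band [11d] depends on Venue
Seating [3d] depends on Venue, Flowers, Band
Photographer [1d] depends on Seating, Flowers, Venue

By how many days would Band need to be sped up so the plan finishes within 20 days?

Current finish: 23 days; target: 20.
Band is on every critical path, so each day cut from Band cuts the finish by one (this holds down to a finish of 19).
Need 23 − 20 = 3 days off Band → Band becomes 8 days, finish becomes 20.

3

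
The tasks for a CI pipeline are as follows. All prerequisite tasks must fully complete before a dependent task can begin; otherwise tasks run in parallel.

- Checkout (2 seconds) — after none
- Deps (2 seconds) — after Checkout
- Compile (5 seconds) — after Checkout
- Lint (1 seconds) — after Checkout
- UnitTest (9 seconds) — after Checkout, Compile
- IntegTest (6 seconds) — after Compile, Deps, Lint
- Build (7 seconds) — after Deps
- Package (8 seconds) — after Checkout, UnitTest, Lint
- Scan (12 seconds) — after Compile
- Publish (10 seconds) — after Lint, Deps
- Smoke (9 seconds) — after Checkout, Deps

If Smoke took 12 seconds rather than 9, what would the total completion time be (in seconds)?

The binding path is Checkout→Compile→UnitTest→Package = 2+5+9+8 = 24; finish at 24 seconds.
The longest path through Smoke is only 13 seconds, so Smoke has float 11.
No other chain overtakes it, so the finish is 24 seconds.

24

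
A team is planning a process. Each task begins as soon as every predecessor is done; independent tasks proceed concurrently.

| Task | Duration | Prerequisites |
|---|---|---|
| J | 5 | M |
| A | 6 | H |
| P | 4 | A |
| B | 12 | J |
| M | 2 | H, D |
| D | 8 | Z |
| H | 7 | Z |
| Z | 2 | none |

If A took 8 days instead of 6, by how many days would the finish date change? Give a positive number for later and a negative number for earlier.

Baseline: Z→D→M→J→B = 2+8+2+5+12 = 29 → 29 days.
A has 10 days of float (longest path through it is 19).
No other chain overtakes it, so the finish is 29 days.
Change in finish: 29 − 29 = +0 days.

0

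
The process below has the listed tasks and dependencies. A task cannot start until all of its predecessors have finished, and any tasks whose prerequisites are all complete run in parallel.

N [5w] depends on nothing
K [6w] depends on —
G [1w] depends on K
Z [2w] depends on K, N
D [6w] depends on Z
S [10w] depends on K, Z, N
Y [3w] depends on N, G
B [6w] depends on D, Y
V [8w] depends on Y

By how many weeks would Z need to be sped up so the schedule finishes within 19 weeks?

1

Current finish: 20 weeks; target: 19.
Z is on every critical path, so each week cut from Z cuts the finish by one (this holds down to a finish of 19).
Need 20 − 19 = 1 week off Z → Z becomes 1 week, finish becomes 19.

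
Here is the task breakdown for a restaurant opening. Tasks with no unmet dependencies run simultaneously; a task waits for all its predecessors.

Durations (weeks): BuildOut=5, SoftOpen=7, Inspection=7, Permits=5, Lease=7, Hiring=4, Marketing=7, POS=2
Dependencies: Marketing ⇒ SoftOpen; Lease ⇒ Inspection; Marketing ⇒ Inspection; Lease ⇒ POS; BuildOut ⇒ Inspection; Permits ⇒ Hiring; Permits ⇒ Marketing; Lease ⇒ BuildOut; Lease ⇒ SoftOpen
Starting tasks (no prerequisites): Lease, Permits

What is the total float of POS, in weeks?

10

Lease→BuildOut→Inspection = 7+5+7 = 19 sets the makespan at 19 weeks.
POS finishes as early as 9 and must finish by 19.
Float = 19 − 9 = 10.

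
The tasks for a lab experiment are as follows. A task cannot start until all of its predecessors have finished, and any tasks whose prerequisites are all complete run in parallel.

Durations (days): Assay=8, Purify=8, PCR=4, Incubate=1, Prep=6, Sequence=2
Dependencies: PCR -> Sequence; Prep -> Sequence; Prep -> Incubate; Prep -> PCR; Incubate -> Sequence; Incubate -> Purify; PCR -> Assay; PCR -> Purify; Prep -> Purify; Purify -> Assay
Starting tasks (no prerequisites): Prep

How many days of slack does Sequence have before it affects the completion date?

Critical path: Prep→PCR→Purify→Assay = 6+4+8+8 = 26, so the finish is 26 days.
Longest path through Sequence: 12 days (earliest finish 12, latest finish 26).
Slack of Sequence = 24 − 10 = 14 days.

14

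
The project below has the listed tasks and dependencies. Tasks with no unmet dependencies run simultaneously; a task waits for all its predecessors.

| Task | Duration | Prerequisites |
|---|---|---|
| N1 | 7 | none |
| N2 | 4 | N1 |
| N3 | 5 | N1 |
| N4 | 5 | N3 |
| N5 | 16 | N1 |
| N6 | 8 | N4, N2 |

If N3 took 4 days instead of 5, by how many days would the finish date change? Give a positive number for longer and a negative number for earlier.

-1

Critical path before the change: N1→N3→N4→N6 = 7+5+5+8 = 25 giving 25 days.
Since N3 is critical, the -1 change carries straight to that chain (now 24 days).
No other chain overtakes it, so the finish is 24 days.
Change in finish: 24 − 25 = -1 days.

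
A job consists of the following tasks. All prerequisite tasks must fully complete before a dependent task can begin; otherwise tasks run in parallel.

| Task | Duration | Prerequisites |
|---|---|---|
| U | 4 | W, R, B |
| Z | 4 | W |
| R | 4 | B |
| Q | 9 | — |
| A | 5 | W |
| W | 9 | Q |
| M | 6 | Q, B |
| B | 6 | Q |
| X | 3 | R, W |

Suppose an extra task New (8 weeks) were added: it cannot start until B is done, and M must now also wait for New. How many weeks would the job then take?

Originally the job takes 23 weeks.
With New inserted, M now waits for max(Q, B, New).
New critical path: Q→B→New→M = 9+6+8+6 = 29 ⇒ 29 weeks.

29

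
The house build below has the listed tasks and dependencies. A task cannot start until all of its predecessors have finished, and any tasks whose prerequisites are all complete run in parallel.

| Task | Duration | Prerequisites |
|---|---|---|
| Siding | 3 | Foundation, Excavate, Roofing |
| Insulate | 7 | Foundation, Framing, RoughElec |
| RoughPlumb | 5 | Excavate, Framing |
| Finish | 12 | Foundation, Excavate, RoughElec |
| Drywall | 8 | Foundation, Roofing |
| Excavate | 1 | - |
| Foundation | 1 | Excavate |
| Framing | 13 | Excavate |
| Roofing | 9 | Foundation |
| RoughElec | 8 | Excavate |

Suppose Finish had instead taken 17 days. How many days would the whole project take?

26

Actual critical path: Excavate→RoughElec→Finish = 1+8+12 = 21 ⇒ 21 days.
Finish lies on that path, so at 17 days the path becomes 26 days.
That remains the longest chain; total 26 days.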